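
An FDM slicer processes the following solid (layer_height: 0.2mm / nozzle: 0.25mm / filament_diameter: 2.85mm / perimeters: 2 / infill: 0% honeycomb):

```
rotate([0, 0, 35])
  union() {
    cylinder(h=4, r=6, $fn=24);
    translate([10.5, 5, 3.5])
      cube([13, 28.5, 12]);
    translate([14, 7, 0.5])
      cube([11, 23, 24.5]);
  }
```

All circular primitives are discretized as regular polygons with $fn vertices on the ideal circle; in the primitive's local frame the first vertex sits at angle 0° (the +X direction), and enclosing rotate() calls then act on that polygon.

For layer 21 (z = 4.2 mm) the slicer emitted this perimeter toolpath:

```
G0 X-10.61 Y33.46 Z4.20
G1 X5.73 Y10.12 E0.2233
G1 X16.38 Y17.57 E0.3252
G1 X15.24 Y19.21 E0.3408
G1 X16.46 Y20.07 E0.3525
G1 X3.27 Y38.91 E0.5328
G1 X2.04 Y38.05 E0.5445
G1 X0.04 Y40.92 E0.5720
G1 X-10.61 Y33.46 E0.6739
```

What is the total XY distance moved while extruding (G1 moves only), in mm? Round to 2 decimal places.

Sum the Euclidean lengths of each G1 segment: total = 85.98 mm.

85.98 mm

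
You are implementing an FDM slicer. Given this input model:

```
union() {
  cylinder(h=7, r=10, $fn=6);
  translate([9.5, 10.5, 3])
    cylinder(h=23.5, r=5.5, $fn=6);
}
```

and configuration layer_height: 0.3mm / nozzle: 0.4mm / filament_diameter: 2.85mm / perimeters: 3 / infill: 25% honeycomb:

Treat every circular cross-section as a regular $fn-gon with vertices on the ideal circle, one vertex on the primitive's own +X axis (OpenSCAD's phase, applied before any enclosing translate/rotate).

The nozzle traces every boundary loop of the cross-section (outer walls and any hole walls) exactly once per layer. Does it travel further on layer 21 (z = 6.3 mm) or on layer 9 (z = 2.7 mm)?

Layer 21 (z = 6.3): the r=10 cylinder gives a regular 6-gon of circumradius 10 (constant along its height) (perimeter = 2·6·10.000·sin(180°/6) = 60.00 mm); the r=5.5 cylinder at (9.5, 10.5) contributes a regular 6-gon of circumradius 5.5 (perimeter = 2·6·5.500·sin(180°/6) = 33.00 mm); Taking the union: the 2 present regions are separate (no shared area or edge), so areas and boundary lengths simply add and each stays a separate island — boundary = 93.00 mm. So its perimeter = 93.00 mm. Layer 9 (z = 2.7): the cylinder: section is a regular 6-gon, circumradius r=10 (perimeter = 2·6·10.000·sin(180°/6) = 60.00 mm); the cylinder at (9.5, 10.5) is absent (z outside [3, 26.5]); Taking the union: only the r=10 cylinder is present, so the union is just that shape — boundary = 60.00 mm. So its perimeter = 60.00 mm. Layer 21 is larger (93.00 vs 60.00 mm).

layer 21 (z = 6.3 mm)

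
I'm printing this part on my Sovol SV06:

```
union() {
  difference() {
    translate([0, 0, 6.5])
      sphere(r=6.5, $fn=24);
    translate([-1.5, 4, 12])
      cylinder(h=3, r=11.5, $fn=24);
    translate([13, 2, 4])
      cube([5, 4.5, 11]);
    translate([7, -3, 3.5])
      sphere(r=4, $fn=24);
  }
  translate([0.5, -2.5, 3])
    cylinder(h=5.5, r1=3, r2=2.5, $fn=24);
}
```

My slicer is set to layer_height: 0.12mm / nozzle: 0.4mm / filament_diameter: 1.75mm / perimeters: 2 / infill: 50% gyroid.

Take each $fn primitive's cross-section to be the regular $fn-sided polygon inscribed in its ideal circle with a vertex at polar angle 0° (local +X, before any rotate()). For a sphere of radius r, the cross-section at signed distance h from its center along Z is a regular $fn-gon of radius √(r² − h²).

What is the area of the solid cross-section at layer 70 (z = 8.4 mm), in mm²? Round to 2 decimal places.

120.01 mm²

At z = 8.4 mm: the r=6.5 sphere contributes a regular 24-gon of circumradius √(6.5²−1.9²) = 6.216 (area = (24/2)·6.216²·sin(360°/24) = 120.01 mm²); the cylinder at (-1.5, 4) does not reach this height (z outside [12, 15]); the cube at (13, 2) is present — its section is the full 5×4.5 rectangle (area 22.50 mm²); the sphere at (7, -3) is not intersected at this z (|z−center|=4.900 > r=4); Subtracting the remaining from the first: starting from the r=6.5 sphere (120.01 mm²), the 5×4.5 cube at (13, 2) misses the remaining region (no effect) — area = 120.01 mm²; the cone at (0.5, -2.5) (r1=3→r2=2.5) has section circumradius 2.509 here — a regular 24-gon (area = (24/2)·2.509²·sin(360°/24) = 19.55 mm²); Combining (union): the cone at (0.5, -2.5) lies entirely inside the result so far, so the union is just the result so far — area = 120.01 mm². Overall, the cross-section is a single solid region. Net area = 120.01 mm².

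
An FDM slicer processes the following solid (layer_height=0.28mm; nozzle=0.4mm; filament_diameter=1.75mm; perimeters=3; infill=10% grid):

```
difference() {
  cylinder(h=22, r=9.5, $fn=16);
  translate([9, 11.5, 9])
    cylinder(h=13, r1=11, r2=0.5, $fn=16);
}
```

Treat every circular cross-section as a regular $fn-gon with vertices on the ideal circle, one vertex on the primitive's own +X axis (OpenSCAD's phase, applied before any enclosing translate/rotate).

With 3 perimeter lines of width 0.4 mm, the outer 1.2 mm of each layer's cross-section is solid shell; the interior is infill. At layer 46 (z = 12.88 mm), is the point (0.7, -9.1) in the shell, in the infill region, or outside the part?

shell

At z = 12.88 mm: the cylinder: section is a regular 16-gon, circumradius r=9.5; the cone at (9, 11.5) contributes a regular 16-gon of circumradius 7.866 (interpolated between r1=11 and r2=0.5 at t=0.298); After the difference (first − rest): starting from the r=9.5 cylinder, the cone at (9, 11.5) partially overlaps it — only the 15.34 mm² overlap (of its 189.43 mm²) is removed, clipping the outline — 1 connected region. Overall, the cross-section is a single solid region. The nearest boundary edge runs (3.64, -8.78)→(-0.00, -9.50); distance from the point to it = 0.26 mm. The point is inside the cross-section, 0.26 mm from the nearest boundary — within the 1.2 mm shell band (3 × 0.4).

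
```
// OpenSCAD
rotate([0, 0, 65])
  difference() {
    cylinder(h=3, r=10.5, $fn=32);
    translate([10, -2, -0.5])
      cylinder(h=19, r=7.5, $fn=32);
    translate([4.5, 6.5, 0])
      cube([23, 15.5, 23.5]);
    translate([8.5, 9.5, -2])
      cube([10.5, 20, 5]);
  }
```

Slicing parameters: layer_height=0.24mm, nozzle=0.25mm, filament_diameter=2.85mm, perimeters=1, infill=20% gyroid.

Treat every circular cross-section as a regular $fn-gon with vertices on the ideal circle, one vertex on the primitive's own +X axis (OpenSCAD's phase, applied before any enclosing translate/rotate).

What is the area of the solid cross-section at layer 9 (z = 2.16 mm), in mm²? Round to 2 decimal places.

At z = 2.16 mm: the cylinder: section is a regular 32-gon, circumradius r=10.5 (area = (32/2)·10.500²·sin(360°/32) = 344.14 mm²); the cylinder at (10, -2): section is a regular 32-gon, circumradius r=7.5 (area = (32/2)·7.500²·sin(360°/32) = 175.58 mm²); the 23×15.5 cube at (4.5, 6.5) contributes its full rectangle (area 356.50 mm²); the cube at (8.5, 9.5) (footprint 10.5×20) is included at this height (area 210.00 mm²); Subtracting the remaining from the first: starting from the r=10.5 cylinder (344.14 mm²), the r=7.5 cylinder at (10, -2) partially overlaps it — only the 78.07 mm² overlap (of its 175.58 mm²) is removed, clipping the outline; the 23×15.5 cube at (4.5, 6.5) partially overlaps it — only the 6.31 mm² overlap (of its 356.50 mm²) is removed, clipping the outline; the 10.5×20 cube at (8.5, 9.5) misses the remaining region (no effect) — area = 259.76 mm²; (rotated 65° about Z; rotation is an isometry so areas/perimeters/island counts are preserved). Overall, the cross-section is a single solid region. Net area = 259.76 mm².

259.76 mm²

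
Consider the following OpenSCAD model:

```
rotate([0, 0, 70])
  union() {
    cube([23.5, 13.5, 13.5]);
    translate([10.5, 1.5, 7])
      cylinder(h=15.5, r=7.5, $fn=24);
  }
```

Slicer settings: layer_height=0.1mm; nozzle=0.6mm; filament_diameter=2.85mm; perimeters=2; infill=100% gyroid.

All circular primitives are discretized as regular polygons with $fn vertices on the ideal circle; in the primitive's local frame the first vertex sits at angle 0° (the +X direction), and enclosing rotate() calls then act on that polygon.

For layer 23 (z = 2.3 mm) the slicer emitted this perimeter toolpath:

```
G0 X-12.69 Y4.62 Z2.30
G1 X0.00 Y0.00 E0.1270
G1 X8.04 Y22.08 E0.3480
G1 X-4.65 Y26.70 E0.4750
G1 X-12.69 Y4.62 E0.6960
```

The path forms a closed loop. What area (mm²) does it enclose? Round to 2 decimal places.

Apply the shoelace formula to the sequence of (X, Y) vertices; enclosed area = 317.34 mm².

317.34 mm²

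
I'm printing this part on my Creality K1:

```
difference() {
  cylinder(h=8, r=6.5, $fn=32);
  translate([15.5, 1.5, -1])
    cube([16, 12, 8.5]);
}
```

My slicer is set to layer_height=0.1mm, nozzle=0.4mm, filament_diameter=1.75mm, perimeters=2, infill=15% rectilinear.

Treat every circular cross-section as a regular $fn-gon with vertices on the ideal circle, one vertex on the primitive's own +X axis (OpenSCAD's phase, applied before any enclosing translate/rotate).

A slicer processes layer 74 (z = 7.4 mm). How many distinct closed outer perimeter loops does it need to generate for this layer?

1

At z = 7.4 mm: the r=6.5 cylinder gives a regular 32-gon of circumradius 6.5 (constant along its height); the 16×12 cube at (15.5, 1.5) contributes its full rectangle; Subtracting the remaining from the first: starting from the r=6.5 cylinder, the 16×12 cube at (15.5, 1.5) misses the remaining region (no effect) — 1 connected region. The result has 1 disconnected region.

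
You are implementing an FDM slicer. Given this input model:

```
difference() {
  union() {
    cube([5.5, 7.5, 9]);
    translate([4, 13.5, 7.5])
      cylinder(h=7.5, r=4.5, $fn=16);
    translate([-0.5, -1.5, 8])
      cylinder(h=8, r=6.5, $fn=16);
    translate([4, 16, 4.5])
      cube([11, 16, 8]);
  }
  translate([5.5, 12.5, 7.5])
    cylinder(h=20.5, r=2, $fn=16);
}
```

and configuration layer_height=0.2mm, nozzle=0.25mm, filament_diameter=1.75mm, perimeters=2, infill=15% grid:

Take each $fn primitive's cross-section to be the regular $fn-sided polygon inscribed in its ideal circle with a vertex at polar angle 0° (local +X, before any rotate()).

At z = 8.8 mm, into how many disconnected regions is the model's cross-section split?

At z = 8.8 mm: the cube (footprint 5.5×7.5) is included at this height; the r=4.5 cylinder at (4, 13.5) gives a regular 16-gon of circumradius 4.5 (constant along its height); the r=6.5 cylinder at (-0.5, -1.5) gives a regular 16-gon of circumradius 6.5 (constant along its height); the cube at (4, 16) (footprint 11×16) is included at this height; Combining (union): the regions partially overlap (shared area 25.25 mm²), so overlapping operands fuse into one piece — 2 connected regions; the r=2 cylinder at (5.5, 12.5) contributes a regular 16-gon of circumradius 2; After the difference (first − rest): starting from that combined region, the r=2 cylinder at (5.5, 12.5) lies wholly inside it (removes its full 12.25 mm² and its 12.49 mm outline becomes a hole wall) — 2 connected regions with 1 hole. The result has 2 disconnected regions.

2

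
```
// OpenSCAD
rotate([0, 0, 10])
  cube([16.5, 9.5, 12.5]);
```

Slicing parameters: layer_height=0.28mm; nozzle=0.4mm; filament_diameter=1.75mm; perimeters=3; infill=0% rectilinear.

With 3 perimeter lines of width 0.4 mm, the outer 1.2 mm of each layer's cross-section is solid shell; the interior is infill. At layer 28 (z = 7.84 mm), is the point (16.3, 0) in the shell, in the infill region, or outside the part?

outside

At z = 7.84 mm: the cube is present — its section is the full 16.5×9.5 rectangle; (rotated 10° about Z; rotation is an isometry so areas/perimeters/island counts are preserved). Overall, the cross-section is a single solid region. Undo the 10° rotation: the query point maps to (16.052, -2.830) in the un-rotated model frame. The nearest boundary edge runs (0.00, 0.00)→(16.50, 0.00); distance from the point to it = 2.83 mm. The point is not inside any of the regions above, so it lies outside the cross-section (2.83 mm from the nearest boundary).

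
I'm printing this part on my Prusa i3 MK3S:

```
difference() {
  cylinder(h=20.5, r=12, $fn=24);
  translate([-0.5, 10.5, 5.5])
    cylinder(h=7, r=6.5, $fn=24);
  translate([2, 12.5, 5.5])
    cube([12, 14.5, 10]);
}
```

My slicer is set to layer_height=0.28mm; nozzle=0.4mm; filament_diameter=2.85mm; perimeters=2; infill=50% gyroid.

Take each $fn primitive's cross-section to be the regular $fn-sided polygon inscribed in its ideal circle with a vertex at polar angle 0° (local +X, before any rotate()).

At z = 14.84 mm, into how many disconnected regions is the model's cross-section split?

1

At z = 14.84 mm: the r=12 cylinder gives a regular 24-gon of circumradius 12 (constant along its height); the cylinder at (-0.5, 10.5) is absent (z outside [5.5, 12.5]); the cube at (2, 12.5) (footprint 12×14.5) is included at this height; Taking the first minus the rest: starting from the r=12 cylinder, the 12×14.5 cube at (2, 12.5) misses the remaining region (no effect) — 1 connected region. The result has 1 disconnected region.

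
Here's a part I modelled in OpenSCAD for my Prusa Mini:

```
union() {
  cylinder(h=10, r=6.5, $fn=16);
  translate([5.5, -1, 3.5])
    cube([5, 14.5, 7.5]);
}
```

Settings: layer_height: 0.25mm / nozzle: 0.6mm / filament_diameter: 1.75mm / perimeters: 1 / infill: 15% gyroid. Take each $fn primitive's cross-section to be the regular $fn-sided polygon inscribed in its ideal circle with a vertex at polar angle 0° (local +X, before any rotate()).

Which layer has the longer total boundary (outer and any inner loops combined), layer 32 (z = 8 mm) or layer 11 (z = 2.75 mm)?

layer 32 (z = 8 mm)

Layer 32 (z = 8): the cylinder: section is a regular 16-gon, circumradius r=6.5 (perimeter = 2·16·6.500·sin(180°/16) = 40.58 mm); the cube at (5.5, -1) (footprint 5×14.5) is included at this height (perimeter 39.00 mm); Taking the union: the regions partially overlap (shared area 2.96 mm²), so the edge portions inside another operand are dropped and the merged outline is re-measured after clipping — boundary = 70.07 mm. So its perimeter = 70.07 mm. Layer 11 (z = 2.75): the r=6.5 cylinder contributes a regular 16-gon of circumradius 6.5 (perimeter = 2·16·6.500·sin(180°/16) = 40.58 mm); the cube at (5.5, -1) is not intersected at this z (z outside [3.5, 11]); Merging all regions: only the r=6.5 cylinder is present, so the union is just that shape — boundary = 40.58 mm. So its perimeter = 40.58 mm. Layer 32 is larger (70.07 vs 40.58 mm).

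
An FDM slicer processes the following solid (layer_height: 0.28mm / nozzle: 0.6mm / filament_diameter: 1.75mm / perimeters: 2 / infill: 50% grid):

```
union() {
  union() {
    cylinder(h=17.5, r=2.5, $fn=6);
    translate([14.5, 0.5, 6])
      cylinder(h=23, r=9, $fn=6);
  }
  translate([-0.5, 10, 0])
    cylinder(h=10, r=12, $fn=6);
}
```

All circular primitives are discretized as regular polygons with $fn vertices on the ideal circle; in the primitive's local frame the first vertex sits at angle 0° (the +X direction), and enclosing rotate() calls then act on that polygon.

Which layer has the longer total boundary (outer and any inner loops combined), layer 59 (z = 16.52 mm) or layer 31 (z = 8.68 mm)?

Layer 59 (z = 16.52): the r=2.5 cylinder gives a regular 6-gon of circumradius 2.5 (constant along its height) (perimeter = 2·6·2.500·sin(180°/6) = 15.00 mm); the r=9 cylinder at (14.5, 0.5) gives a regular 6-gon of circumradius 9 (constant along its height) (perimeter = 2·6·9.000·sin(180°/6) = 54.00 mm); Taking the union: the 2 present regions are separate (no shared area or edge), so areas and boundary lengths simply add and each stays a separate island — boundary = 69.00 mm; the cylinder at (-0.5, 10) does not reach this height (z outside [0, 10]); Combining (union): only that combined region is present, so the union is just that shape — boundary = 69.00 mm. So its perimeter = 69.00 mm. Layer 31 (z = 8.68): the cylinder: section is a regular 6-gon, circumradius r=2.5 (perimeter = 2·6·2.500·sin(180°/6) = 15.00 mm); the r=9 cylinder at (14.5, 0.5) gives a regular 6-gon of circumradius 9 (constant along its height) (perimeter = 2·6·9.000·sin(180°/6) = 54.00 mm); Combining (union): the 2 present regions are separate (no shared area or edge), so areas and boundary lengths simply add and each stays a separate island — boundary = 69.00 mm; the r=12 cylinder at (-0.5, 10) gives a regular 6-gon of circumradius 12 (constant along its height) (perimeter = 2·6·12.000·sin(180°/6) = 72.00 mm); Merging all regions: the regions partially overlap (shared area 14.12 mm²), so the edge portions inside another operand are dropped and the merged outline is re-measured after clipping — boundary = 108.50 mm. So its perimeter = 108.50 mm. Layer 31 is larger (108.50 vs 69.00 mm).

layer 31 (z = 8.68 mm)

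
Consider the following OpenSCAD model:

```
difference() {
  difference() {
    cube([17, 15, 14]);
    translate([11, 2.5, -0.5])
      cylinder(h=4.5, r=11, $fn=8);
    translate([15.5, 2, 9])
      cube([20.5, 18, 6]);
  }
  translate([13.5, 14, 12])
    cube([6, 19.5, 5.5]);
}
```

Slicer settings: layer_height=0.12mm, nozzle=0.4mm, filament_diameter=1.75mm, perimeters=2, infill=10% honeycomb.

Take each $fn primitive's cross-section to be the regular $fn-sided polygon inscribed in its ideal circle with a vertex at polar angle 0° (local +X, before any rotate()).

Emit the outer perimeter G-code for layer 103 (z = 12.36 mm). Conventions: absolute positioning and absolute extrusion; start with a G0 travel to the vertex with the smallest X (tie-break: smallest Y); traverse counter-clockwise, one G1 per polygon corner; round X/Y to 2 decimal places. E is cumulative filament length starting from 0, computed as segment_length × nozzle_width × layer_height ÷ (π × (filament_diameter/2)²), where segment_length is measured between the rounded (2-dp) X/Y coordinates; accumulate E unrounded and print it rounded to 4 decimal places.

At z = 12.36 mm: the 17×15 cube contributes its full rectangle; the cylinder at (11, 2.5) is not intersected at this z (z outside [-0.5, 4]); the 20.5×18 cube at (15.5, 2) contributes its full rectangle; Taking the first minus the rest: starting from the 17×15 cube, the 20.5×18 cube at (15.5, 2) partially overlaps it — only the 19.50 mm² overlap (of its 369.00 mm²) is removed, clipping the outline — 1 connected region; the 6×19.5 cube at (13.5, 14) contributes its full rectangle; After the difference (first − rest): starting from the result so far, the 6×19.5 cube at (13.5, 14) partially overlaps it — only the 2.00 mm² overlap (of its 117.00 mm²) is removed, clipping the outline — 1 connected region. The outline is a single polygon with 8 vertices. Extrusion per mm of travel: 0.4 × 0.12 / (π × 0.875²) = 0.019956. Accumulating E over each segment gives final E = 1.2772.

G0 X0.00 Y0.00 Z12.36
G1 X17.00 Y0.00 E0.3393
G1 X17.00 Y2.00 E0.3792
G1 X15.50 Y2.00 E0.4091
G1 X15.50 Y14.00 E0.6486
G1 X13.50 Y14.00 E0.6885
G1 X13.50 Y15.00 E0.7084
G1 X0.00 Y15.00 E0.9778
G1 X0.00 Y0.00 E1.2772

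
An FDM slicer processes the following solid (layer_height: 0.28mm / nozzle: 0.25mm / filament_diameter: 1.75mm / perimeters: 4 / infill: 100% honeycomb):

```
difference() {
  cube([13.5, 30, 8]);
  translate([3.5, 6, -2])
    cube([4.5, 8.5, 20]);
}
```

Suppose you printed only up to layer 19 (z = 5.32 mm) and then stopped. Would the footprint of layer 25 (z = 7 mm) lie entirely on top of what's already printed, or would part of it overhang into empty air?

Compare the two slices. At z = 5.32: the cube (footprint 13.5×30) is included at this height (area 405.00 mm²); the cube at (3.5, 6) (footprint 4.5×8.5) is included at this height (area 38.25 mm²); Subtracting the remaining from the first: starting from the 13.5×30 cube (405.00 mm²), the 4.5×8.5 cube at (3.5, 6) lies wholly inside it (removes its full 38.25 mm² and its 26.00 mm outline becomes a hole wall) — area = 366.75 mm². At z = 7: the 13.5×30 cube contributes its full rectangle (area 405.00 mm²); the cube at (3.5, 6) (footprint 4.5×8.5) is included at this height (area 38.25 mm²); Subtracting the remaining from the first: starting from the 13.5×30 cube (405.00 mm²), the 4.5×8.5 cube at (3.5, 6) lies wholly inside it (removes its full 38.25 mm² and its 26.00 mm outline becomes a hole wall) — area = 366.75 mm². Checking containment: the cross-section at z = 7 is a subset of the cross-section at z = 5.32.

entirely on top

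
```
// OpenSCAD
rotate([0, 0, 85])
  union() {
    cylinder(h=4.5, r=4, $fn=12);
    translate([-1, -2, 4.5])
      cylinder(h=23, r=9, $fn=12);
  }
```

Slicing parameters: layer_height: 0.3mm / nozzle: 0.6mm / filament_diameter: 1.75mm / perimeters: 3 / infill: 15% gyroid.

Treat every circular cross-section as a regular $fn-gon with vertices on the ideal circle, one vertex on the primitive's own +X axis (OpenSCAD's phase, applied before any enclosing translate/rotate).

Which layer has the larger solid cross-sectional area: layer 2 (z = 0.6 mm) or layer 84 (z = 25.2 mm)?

layer 84 (z = 25.2 mm)

Layer 2 (z = 0.6): the r=4 cylinder contributes a regular 12-gon of circumradius 4 (area = (12/2)·4.000²·sin(360°/12) = 48.00 mm²); the cylinder at (-1, -2) is absent (z outside [4.5, 27.5]); Merging all regions: only the r=4 cylinder is present, so the union is just that shape — area = 48.00 mm²; (whole slice rotated 85° about Z — lengths, areas and connectivity unchanged). So its area = 48.00 mm². Layer 84 (z = 25.2): the cylinder does not reach this height (z outside [0, 4.5]); the r=9 cylinder at (-1, -2) contributes a regular 12-gon of circumradius 9 (area = (12/2)·9.000²·sin(360°/12) = 243.00 mm²); Merging all regions: only the r=9 cylinder at (-1, -2) is present, so the union is just that shape — area = 243.00 mm²; (whole slice rotated 85° about Z — lengths, areas and connectivity unchanged). So its area = 243.00 mm². Layer 84 is larger (243.00 vs 48.00 mm²).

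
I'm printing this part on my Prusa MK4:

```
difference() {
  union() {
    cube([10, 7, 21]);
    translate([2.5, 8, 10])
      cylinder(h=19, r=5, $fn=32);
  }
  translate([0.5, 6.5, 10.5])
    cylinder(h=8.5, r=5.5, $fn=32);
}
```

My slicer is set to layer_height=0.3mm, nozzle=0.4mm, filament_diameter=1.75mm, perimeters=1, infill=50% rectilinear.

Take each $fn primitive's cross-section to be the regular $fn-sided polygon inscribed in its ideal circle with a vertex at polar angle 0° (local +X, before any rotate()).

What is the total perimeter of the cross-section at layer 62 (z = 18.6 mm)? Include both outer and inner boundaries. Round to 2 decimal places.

At z = 18.6 mm: the 10×7 cube contributes its full rectangle (perimeter 34.00 mm); the r=5 cylinder at (2.5, 8) gives a regular 32-gon of circumradius 5 (constant along its height) (perimeter = 2·32·5.000·sin(180°/32) = 31.37 mm); Merging all regions: the regions partially overlap (shared area 23.97 mm²), so the edge portions inside another operand are dropped and the merged outline is re-measured after clipping — boundary = 45.20 mm; the cylinder at (0.5, 6.5): section is a regular 32-gon, circumradius r=5.5 (perimeter = 2·32·5.500·sin(180°/32) = 34.50 mm); Taking the first minus the rest: starting from the result so far, the r=5.5 cylinder at (0.5, 6.5) partially overlaps it — only the 67.76 mm² overlap (of its 94.42 mm²) is removed, clipping the outline — boundary = 51.75 mm. Overall, the cross-section is a single solid region. Total boundary length (outer) = 51.75 mm.

51.75 mm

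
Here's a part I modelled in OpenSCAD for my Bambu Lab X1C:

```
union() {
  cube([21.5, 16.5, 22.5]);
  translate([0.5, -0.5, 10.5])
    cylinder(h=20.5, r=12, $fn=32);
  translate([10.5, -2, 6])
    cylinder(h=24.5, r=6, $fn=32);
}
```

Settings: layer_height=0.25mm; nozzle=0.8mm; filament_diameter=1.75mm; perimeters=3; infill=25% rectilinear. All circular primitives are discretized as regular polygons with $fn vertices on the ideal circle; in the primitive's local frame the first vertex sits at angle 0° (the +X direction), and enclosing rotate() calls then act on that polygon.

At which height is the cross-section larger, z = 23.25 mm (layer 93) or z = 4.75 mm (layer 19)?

Layer 93 (z = 23.25): the cube does not reach this height (z outside [0, 22.5]); the cylinder at (0.5, -0.5): section is a regular 32-gon, circumradius r=12 (area = (32/2)·12.000²·sin(360°/32) = 449.49 mm²); the r=6 cylinder at (10.5, -2) gives a regular 32-gon of circumradius 6 (constant along its height) (area = (32/2)·6.000²·sin(360°/32) = 112.37 mm²); Combining (union): the regions partially overlap — summed areas 561.86 mm² minus the doubly-counted overlap 72.10 mm² gives 489.76 mm² — area = 489.76 mm². So its area = 489.76 mm². Layer 19 (z = 4.75): the 21.5×16.5 cube contributes its full rectangle (area 354.75 mm²); the cylinder at (0.5, -0.5) is absent (z outside [10.5, 31]); the cylinder at (10.5, -2) is not intersected at this z (z outside [6, 30.5]); Taking the union: only the 21.5×16.5 cube is present, so the union is just that shape — area = 354.75 mm². So its area = 354.75 mm². Layer 93 is larger (489.76 vs 354.75 mm²).

layer 93 (z = 23.25 mm)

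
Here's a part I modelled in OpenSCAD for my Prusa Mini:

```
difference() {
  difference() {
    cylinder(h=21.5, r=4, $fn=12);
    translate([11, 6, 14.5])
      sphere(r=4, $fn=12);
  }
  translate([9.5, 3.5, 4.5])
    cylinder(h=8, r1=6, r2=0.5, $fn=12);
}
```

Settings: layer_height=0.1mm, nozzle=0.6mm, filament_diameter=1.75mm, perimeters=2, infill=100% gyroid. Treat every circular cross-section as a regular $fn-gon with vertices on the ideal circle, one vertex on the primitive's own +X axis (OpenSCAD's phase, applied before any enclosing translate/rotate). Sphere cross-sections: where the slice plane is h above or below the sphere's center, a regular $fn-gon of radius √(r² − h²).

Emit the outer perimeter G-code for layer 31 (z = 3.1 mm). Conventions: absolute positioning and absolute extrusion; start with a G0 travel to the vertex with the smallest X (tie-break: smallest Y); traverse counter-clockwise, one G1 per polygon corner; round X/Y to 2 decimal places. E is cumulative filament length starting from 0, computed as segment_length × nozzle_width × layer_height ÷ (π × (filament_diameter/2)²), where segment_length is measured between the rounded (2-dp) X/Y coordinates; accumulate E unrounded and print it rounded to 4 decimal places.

G0 X-4.00 Y0.00 Z3.10
G1 X-3.46 Y-2.00 E0.0517
G1 X-2.00 Y-3.46 E0.1032
G1 X0.00 Y-4.00 E0.1549
G1 X2.00 Y-3.46 E0.2065
G1 X3.46 Y-2.00 E0.2580
G1 X4.00 Y0.00 E0.3097
G1 X3.46 Y2.00 E0.3614
G1 X2.00 Y3.46 E0.4129
G1 X0.00 Y4.00 E0.4646
G1 X-2.00 Y3.46 E0.5163
G1 X-3.46 Y2.00 E0.5678
G1 X-4.00 Y0.00 E0.6194

At z = 3.1 mm: the r=4 cylinder contributes a regular 12-gon of circumradius 4; the sphere at (11, 6) is absent (|z−center|=11.400 > r=4); After the difference (first − rest): none of the subtracted shapes is present at this height, so the r=4 cylinder is unchanged — 1 connected region; the cone at (9.5, 3.5) is absent (z outside [4.5, 12.5]); Taking the first minus the rest: none of the subtracted shapes is present at this height, so the result so far is unchanged — 1 connected region. The outline is a single polygon with 12 vertices. Extrusion per mm of travel: 0.6 × 0.1 / (π × 0.875²) = 0.024945. Accumulating E over each segment gives final E = 0.6194.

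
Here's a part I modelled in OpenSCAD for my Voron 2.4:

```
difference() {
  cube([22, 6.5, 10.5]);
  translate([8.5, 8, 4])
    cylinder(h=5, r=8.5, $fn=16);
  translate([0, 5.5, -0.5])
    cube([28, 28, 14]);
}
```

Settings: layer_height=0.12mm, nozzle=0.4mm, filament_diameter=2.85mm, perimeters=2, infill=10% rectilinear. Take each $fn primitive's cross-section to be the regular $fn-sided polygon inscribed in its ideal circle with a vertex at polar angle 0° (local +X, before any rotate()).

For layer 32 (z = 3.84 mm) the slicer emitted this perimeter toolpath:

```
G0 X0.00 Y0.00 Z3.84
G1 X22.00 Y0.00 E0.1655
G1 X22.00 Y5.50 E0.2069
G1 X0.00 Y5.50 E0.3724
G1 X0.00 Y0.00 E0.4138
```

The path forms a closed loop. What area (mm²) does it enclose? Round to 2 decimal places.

Apply the shoelace formula to the sequence of (X, Y) vertices; enclosed area = 121.00 mm².

121.00 mm²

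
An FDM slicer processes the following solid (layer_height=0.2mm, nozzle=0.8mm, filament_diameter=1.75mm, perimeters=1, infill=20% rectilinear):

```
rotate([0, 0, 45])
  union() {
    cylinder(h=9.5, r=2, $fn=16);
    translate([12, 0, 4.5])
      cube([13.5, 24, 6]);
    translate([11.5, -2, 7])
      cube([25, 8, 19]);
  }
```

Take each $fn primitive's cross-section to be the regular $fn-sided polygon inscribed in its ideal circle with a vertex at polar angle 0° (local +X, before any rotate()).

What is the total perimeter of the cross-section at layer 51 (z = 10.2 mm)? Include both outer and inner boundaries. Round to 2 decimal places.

102.00 mm

At z = 10.2 mm: the cylinder is not intersected at this z (z outside [0, 9.5]); the 13.5×24 cube at (12, 0) contributes its full rectangle (perimeter 75.00 mm); the cube at (11.5, -2) is present — its section is the full 25×8 rectangle (perimeter 66.00 mm); Combining (union): the regions partially overlap (shared area 81.00 mm²), so the edge portions inside another operand are dropped and the merged outline is re-measured after clipping — boundary = 102.00 mm; (rotated 45° about Z; rotation is an isometry so areas/perimeters/island counts are preserved). Overall, the cross-section is a single solid region. Total boundary length (outer) = 102.00 mm.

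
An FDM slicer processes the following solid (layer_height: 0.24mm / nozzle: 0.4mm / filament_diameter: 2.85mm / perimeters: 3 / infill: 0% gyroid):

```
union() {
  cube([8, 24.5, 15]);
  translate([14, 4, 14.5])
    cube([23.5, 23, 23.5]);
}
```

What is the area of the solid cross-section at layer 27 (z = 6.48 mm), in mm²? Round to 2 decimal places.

At z = 6.48 mm: the 8×24.5 cube contributes its full rectangle (area 196.00 mm²); the cube at (14, 4) is absent (z outside [14.5, 38]); Combining (union): only the 8×24.5 cube is present, so the union is just that shape — area = 196.00 mm². Overall, the cross-section is a single solid region. Net area = 196.00 mm².

196.00 mm²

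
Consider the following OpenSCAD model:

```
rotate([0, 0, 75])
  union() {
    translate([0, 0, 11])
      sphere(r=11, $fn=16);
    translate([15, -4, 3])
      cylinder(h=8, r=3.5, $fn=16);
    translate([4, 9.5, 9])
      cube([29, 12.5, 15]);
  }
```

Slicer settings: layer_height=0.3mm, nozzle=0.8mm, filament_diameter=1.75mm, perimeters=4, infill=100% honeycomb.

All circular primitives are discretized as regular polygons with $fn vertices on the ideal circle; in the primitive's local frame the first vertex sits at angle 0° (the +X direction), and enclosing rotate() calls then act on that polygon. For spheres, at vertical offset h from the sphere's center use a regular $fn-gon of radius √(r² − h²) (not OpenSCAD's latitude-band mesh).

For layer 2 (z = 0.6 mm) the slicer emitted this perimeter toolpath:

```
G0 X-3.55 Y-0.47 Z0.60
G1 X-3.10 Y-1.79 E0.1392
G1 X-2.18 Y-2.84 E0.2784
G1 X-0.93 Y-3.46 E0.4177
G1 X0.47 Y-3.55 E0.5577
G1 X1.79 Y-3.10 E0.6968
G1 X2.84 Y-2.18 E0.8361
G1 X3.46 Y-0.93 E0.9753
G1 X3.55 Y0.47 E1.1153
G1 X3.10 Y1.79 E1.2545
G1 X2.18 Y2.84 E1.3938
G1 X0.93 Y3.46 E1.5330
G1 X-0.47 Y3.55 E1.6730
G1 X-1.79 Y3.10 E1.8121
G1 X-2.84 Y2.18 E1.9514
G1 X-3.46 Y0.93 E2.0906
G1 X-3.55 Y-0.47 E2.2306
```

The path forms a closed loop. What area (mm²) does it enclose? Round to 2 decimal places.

39.26 mm²

Apply the shoelace formula to the sequence of (X, Y) vertices; enclosed area = 39.26 mm².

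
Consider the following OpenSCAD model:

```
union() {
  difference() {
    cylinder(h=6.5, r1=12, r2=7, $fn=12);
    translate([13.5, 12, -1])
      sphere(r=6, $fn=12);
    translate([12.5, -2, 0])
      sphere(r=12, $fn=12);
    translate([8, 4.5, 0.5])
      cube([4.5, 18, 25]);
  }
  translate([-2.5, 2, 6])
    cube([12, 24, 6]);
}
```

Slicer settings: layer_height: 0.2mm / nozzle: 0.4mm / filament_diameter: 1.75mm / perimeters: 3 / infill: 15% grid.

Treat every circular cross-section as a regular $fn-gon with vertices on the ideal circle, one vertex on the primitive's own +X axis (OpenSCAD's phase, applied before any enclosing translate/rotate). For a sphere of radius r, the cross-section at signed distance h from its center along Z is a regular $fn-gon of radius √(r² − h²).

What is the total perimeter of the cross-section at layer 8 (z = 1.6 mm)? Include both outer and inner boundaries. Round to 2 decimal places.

65.54 mm

At z = 1.6 mm: the cone: at t=0.246 of its height the radius interpolates to r₁+(r₂−r₁)t = 10.769, giving a regular 12-gon of that circumradius (perimeter = 2·12·10.769·sin(180°/12) = 66.89 mm); the r=6 sphere at (13.5, 12) contributes a regular 12-gon of circumradius √(6²−2.6²) = 5.407 (perimeter = 2·12·5.407·sin(180°/12) = 33.59 mm); the r=12 sphere at (12.5, -2) contributes a regular 12-gon of circumradius √(12²−1.6²) = 11.893 (perimeter = 2·12·11.893·sin(180°/12) = 73.87 mm); the cube at (8, 4.5) (footprint 4.5×18) is included at this height (perimeter 45.00 mm); After the difference (first − rest): starting from the cone, the r=6 sphere at (13.5, 12) misses the remaining region (no effect); the r=12 sphere at (12.5, -2) partially overlaps it — only the 120.75 mm² overlap (of its 424.32 mm²) is removed, clipping the outline; the 4.5×18 cube at (8, 4.5) misses the remaining region (no effect) — boundary = 65.54 mm; the cube at (-2.5, 2) is not intersected at this z (z outside [6, 12]); Taking the union: only the result so far is present, so the union is just that shape — boundary = 65.54 mm. Overall, the cross-section is a single solid region. Total boundary length (outer) = 65.54 mm.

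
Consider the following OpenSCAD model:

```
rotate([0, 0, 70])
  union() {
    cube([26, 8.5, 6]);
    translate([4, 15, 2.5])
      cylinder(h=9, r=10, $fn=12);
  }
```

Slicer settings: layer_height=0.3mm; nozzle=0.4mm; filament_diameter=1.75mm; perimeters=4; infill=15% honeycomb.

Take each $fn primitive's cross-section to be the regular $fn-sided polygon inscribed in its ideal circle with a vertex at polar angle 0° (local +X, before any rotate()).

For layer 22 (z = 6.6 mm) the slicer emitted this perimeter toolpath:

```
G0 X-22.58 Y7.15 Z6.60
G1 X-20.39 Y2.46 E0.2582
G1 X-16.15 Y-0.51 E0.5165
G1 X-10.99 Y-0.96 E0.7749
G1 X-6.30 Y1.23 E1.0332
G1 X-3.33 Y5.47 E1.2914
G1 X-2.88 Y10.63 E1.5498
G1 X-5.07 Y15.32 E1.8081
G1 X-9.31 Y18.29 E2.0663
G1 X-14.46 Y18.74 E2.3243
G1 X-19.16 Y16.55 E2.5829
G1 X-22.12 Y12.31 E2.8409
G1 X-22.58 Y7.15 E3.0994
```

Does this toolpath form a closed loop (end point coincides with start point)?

yes

Start point (G0): (-22.58, 7.15). End point (last G1): the path returns to the start — closed.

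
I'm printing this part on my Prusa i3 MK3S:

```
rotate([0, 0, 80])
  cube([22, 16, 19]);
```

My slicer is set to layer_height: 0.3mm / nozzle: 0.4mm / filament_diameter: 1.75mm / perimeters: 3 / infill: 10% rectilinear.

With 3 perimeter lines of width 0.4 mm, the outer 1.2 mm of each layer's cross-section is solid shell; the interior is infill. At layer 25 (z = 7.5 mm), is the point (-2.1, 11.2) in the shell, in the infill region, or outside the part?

At z = 7.5 mm: the 22×16 cube contributes its full rectangle; (rotated 80° about Z; rotation is an isometry so areas/perimeters/island counts are preserved). Overall, the cross-section is a single solid region. Undo the 80° rotation: the query point maps to (10.665, 4.013) in the un-rotated model frame. The nearest boundary edge runs (0.00, 0.00)→(22.00, 0.00); distance from the point to it = 4.01 mm. The point is inside the cross-section and 4.01 mm from the nearest boundary — more than the 1.2 mm shell width (3 × 0.4), so it's in the infill interior.

infill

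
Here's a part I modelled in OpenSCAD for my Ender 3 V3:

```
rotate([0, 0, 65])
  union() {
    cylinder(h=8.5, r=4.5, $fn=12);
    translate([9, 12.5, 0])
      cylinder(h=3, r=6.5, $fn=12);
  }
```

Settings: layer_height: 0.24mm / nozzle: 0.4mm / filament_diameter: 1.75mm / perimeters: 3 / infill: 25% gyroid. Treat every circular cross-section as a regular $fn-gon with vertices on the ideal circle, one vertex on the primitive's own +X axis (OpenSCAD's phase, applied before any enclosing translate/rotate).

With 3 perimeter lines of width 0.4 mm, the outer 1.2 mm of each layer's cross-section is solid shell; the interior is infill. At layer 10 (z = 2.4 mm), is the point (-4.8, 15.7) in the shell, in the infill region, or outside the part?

At z = 2.4 mm: the r=4.5 cylinder contributes a regular 12-gon of circumradius 4.5; the r=6.5 cylinder at (9, 12.5) contributes a regular 12-gon of circumradius 6.5; Taking the union: the 2 present regions are separate (no shared area or edge), so areas and boundary lengths simply add and each stays a separate island — 2 connected regions; (rotated 65° about Z; rotation is an isometry so areas/perimeters/island counts are preserved). Overall, the cross-section has 2 separate islands. Undo the 65° rotation: the query point maps to (12.200, 10.985) in the un-rotated model frame. The nearest boundary edge runs (15.50, 12.50)→(14.63, 9.25); distance from the point to it = 2.80 mm. (Shell/infill is judged within the island containing the point — the largest one.) The point is inside the cross-section and 2.80 mm from the nearest boundary — more than the 1.2 mm shell width (3 × 0.4), so it's in the infill interior.

infill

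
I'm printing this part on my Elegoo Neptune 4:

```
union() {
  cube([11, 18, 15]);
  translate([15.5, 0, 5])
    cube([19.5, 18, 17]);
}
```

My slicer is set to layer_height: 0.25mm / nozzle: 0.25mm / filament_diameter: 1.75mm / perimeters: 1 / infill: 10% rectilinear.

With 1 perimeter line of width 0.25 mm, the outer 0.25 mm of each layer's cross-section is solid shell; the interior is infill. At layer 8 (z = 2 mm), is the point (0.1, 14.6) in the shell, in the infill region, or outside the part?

At z = 2 mm: the cube is present — its section is the full 11×18 rectangle; the cube at (15.5, 0) is absent (z outside [5, 22]); Merging all regions: only the 11×18 cube is present, so the union is just that shape — 1 connected region. Overall, the cross-section is a single solid region. The nearest boundary edge runs (0.00, 18.00)→(0.00, 0.00); distance from the point to it = 0.10 mm. The point is inside the cross-section, 0.10 mm from the nearest boundary — within the 0.25 mm shell band (1 × 0.25).

shell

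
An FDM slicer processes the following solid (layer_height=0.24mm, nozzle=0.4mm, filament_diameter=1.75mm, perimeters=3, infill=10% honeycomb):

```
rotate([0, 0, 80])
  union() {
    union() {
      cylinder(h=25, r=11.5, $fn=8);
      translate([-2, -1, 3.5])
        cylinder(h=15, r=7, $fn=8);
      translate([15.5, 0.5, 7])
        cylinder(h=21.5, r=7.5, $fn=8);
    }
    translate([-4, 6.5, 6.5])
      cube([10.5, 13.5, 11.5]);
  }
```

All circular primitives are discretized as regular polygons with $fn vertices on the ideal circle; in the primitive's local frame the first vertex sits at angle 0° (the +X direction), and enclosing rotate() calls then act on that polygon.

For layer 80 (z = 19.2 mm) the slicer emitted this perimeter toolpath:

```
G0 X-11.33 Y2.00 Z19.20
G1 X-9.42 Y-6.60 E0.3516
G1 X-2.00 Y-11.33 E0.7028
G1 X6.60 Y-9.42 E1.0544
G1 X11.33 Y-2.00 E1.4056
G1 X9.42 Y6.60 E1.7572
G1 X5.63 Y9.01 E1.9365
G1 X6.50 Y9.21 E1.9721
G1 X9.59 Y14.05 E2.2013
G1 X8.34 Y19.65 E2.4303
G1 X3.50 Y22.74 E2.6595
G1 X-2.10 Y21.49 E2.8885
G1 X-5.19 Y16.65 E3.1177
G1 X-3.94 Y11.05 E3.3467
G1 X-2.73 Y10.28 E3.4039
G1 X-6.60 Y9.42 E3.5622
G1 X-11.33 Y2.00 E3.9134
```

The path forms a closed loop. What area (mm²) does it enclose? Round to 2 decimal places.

Apply the shoelace formula to the sequence of (X, Y) vertices; enclosed area = 518.59 mm².

518.59 mm²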